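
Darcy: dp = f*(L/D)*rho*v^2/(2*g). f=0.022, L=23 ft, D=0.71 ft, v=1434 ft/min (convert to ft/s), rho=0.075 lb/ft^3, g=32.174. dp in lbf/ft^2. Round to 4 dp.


v_fps = 1434/60 = 23.9 ft/s
dp = 0.022*(23/0.71)*0.075*23.9^2/(2*32.174) = 0.4745 lbf/ft^2

0.4745 lbf/ft^2


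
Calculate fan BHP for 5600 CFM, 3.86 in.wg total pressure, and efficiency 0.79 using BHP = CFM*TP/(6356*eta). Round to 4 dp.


BHP = 5600 * 3.86 / (6356 * 0.79) = 4.3049 hp

4.3049 hp


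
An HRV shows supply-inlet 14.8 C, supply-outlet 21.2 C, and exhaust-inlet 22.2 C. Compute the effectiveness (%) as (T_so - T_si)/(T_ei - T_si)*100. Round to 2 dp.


eff = (21.2-14.8)/(22.2-14.8)*100 = 86.49 %

86.49 %


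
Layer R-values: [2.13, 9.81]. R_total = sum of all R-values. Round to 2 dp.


R_total = 2.13 + 9.81 = 11.94

11.94


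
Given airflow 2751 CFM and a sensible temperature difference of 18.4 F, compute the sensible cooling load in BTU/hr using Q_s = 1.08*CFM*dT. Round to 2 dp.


Q = 1.08 * 2751 * 18.4 = 54667.87 BTU/hr

54667.87 BTU/hr


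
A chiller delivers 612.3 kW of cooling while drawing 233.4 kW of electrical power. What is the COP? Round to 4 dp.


COP = 612.3 / 233.4 = 2.6234

2.6234


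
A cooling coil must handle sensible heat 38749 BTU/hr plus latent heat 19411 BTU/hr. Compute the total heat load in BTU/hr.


Qt = 38749 + 19411 = 58160 BTU/hr

58160 BTU/hr


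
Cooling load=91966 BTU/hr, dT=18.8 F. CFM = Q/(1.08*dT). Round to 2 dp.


CFM = 91966 / (1.08 * 18.8) = 4529.45

4529.45 CFM


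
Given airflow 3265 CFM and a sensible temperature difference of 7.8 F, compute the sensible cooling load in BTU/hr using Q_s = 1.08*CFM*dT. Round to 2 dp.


Q = 1.08 * 3265 * 7.8 = 27504.36 BTU/hr

27504.36 BTU/hr


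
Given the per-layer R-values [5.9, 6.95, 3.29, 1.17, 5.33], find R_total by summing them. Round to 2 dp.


R_total = 5.9 + 6.95 + 3.29 + 1.17 + 5.33 = 22.64

22.64


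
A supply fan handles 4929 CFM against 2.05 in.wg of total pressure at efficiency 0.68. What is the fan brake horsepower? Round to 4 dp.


BHP = 4929 * 2.05 / (6356 * 0.68) = 2.3379 hp

2.3379 hp


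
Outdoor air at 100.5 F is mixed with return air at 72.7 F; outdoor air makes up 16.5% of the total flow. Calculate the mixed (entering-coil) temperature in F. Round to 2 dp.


T_mix = 72.7 + (16.5/100)*(100.5-72.7) = 77.29 F

77.29 F


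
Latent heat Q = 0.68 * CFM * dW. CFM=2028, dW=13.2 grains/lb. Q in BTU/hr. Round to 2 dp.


Q = 0.68 * 2028 * 13.2 = 18203.33 BTU/hr

18203.33 BTU/hr


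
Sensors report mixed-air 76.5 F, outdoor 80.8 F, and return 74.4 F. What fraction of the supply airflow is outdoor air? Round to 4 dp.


frac = (76.5 - 74.4) / (80.8 - 74.4) = 0.3281

0.3281


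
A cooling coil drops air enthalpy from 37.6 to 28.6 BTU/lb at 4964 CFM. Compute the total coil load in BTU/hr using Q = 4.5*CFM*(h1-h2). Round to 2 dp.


Q = 4.5 * 4964 * (37.6 - 28.6) = 201042.00 BTU/hr

201042.00 BTU/hr


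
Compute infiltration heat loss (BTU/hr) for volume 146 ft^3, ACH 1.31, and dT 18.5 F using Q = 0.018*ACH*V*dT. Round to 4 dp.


Q = 0.018 * 1.31 * 146 * 18.5 = 63.6896 BTU/hr

63.6896 BTU/hr


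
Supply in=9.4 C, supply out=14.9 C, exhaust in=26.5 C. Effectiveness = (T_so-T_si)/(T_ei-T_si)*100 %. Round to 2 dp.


eff = (14.9-9.4)/(26.5-9.4)*100 = 32.16 %

32.16 %


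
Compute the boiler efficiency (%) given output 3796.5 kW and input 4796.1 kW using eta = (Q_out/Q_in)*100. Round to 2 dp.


eta = (3796.5/4796.1)*100 = 79.16 %

79.16 %


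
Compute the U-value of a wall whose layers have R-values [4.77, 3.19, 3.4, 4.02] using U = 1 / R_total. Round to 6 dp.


R_total = 4.77 + 3.19 + 3.4 + 4.02 = 15.38
U = 1/15.38 = 0.065020

0.065020


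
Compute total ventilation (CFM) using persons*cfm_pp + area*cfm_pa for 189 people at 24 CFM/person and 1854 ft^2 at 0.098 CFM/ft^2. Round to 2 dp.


Total = 189*24 + 1854*0.098 = 4717.69 CFM

4717.69 CFM


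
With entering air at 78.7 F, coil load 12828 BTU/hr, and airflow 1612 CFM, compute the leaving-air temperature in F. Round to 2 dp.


dT = 12828/(1.08*1612) = 7.3683
T_leave = 78.7 - 7.3683 = 71.33 F

71.33 F


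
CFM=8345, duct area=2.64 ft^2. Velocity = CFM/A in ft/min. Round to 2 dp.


V = 8345 / 2.64 = 3160.98 ft/min

3160.98 ft/min


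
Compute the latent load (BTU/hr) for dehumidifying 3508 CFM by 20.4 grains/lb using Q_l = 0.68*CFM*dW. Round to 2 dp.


Q = 0.68 * 3508 * 20.4 = 48662.98 BTU/hr

48662.98 BTU/hr


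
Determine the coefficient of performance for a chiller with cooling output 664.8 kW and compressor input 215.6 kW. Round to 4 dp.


COP = 664.8 / 215.6 = 3.0835

3.0835


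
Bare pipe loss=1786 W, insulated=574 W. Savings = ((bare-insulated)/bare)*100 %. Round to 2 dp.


Savings = ((1786-574)/1786)*100 = 67.86 %

67.86 %


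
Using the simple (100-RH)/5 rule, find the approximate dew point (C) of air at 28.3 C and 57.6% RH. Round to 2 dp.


Td = 28.3 - (100-57.6)/5 = 19.82 C

19.82 C


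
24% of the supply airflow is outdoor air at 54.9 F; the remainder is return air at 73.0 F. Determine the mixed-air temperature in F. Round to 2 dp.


T_mix = 0.24*54.9 + 0.76*73.0 = 68.66 F

68.66 F


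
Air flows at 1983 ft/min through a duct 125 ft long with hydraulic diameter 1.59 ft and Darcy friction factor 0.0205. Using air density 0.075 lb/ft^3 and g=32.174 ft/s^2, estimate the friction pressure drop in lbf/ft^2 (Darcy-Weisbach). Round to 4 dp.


v_fps = 1983/60 = 33.05 ft/s
dp = 0.0205*(125/1.59)*0.075*33.05^2/(2*32.174) = 2.0518 lbf/ft^2

2.0518 lbf/ft^2


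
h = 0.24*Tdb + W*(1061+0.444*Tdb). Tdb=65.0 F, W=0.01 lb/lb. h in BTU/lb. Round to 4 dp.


h = 0.24*65.0 + 0.01*(1061+0.444*65.0) = 26.4986 BTU/lb

26.4986 BTU/lb


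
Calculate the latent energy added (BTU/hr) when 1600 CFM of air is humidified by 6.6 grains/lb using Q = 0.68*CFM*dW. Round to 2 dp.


Q = 0.68 * 1600 * 6.6 = 7180.80 BTU/hr

7180.80 BTU/hr


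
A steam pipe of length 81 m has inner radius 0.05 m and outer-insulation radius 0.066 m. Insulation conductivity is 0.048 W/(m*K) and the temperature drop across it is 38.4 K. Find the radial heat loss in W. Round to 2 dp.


Q = 2*pi*0.048*81*38.4/ln(0.066/0.05) = 3378.84 W

3378.84 W


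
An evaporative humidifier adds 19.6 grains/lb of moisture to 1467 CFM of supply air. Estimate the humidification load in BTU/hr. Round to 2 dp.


Q = 0.68 * 1467 * 19.6 = 19552.18 BTU/hr

19552.18 BTU/hr


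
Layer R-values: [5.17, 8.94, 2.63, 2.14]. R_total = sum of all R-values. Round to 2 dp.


R_total = 5.17 + 8.94 + 2.63 + 2.14 = 18.88

18.88


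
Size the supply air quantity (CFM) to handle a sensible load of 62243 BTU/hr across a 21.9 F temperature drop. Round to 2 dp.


CFM = 62243 / (1.08 * 21.9) = 2631.62

2631.62 CFM


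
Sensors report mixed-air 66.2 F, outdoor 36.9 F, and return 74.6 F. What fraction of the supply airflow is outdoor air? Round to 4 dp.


frac = (66.2 - 74.6) / (36.9 - 74.6) = 0.2228

0.2228


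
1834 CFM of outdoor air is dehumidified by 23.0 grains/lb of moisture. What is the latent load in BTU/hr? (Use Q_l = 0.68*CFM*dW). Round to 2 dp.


Q = 0.68 * 1834 * 23.0 = 28683.76 BTU/hr

28683.76 BTU/hr


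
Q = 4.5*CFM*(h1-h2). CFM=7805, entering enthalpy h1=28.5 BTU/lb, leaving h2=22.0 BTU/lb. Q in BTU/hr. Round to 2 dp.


Q = 4.5 * 7805 * (28.5 - 22.0) = 228296.25 BTU/hr

228296.25 BTU/hr


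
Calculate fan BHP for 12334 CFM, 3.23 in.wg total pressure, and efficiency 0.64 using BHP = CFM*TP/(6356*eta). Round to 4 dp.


BHP = 12334 * 3.23 / (6356 * 0.64) = 9.7936 hp

9.7936 hp


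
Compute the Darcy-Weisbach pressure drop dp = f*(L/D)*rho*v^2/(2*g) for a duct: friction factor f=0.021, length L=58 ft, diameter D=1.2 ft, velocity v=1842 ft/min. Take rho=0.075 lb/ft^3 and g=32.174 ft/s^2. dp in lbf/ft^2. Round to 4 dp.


v_fps = 1842/60 = 30.7 ft/s
dp = 0.021*(58/1.2)*0.075*30.7^2/(2*32.174) = 1.1150 lbf/ft^2

1.1150 lbf/ft^2


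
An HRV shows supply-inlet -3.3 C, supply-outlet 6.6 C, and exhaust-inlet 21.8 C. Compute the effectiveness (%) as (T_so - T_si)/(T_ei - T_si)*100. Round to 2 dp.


eff = (6.6-(-3.3))/(21.8-(-3.3))*100 = 39.44 %

39.44 %


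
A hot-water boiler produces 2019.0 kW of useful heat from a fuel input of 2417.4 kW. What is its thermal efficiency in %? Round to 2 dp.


eta = (2019.0/2417.4)*100 = 83.52 %

83.52 %


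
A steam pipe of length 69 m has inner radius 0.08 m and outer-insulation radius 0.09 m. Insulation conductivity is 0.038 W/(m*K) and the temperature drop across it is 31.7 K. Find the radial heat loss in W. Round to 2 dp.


Q = 2*pi*0.038*69*31.7/ln(0.09/0.08) = 4433.93 W

4433.93 W


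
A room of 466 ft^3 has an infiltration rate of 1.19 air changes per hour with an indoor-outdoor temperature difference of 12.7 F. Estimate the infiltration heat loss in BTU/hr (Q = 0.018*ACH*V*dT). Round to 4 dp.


Q = 0.018 * 1.19 * 466 * 12.7 = 126.7678 BTU/hr

126.7678 BTU/hr


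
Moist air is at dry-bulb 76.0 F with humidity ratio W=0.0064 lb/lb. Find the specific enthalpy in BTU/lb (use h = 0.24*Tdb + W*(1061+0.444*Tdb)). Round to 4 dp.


h = 0.24*76.0 + 0.0064*(1061+0.444*76.0) = 25.2464 BTU/lb

25.2464 BTU/lb


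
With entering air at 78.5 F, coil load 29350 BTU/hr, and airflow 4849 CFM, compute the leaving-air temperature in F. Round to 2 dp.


dT = 29350/(1.08*4849) = 5.6044
T_leave = 78.5 - 5.6044 = 72.90 F

72.90 F


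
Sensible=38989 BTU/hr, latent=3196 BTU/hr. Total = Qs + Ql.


Qt = 38989 + 3196 = 42185 BTU/hr

42185 BTU/hr


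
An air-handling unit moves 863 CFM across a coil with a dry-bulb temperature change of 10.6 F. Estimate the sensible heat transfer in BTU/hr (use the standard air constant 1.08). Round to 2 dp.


Q = 1.08 * 863 * 10.6 = 9879.62 BTU/hr

9879.62 BTU/hr


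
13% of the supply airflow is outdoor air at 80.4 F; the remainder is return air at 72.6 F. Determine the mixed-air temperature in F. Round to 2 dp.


T_mix = 0.13*80.4 + 0.87*72.6 = 73.61 F

73.61 F


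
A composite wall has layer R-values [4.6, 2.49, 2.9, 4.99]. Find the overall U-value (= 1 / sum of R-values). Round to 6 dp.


R_total = 4.6 + 2.49 + 2.9 + 4.99 = 14.98
U = 1/14.98 = 0.066756

0.066756


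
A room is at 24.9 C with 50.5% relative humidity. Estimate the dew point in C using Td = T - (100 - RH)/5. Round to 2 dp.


Td = 24.9 - (100-50.5)/5 = 15.00 C

15.00 C


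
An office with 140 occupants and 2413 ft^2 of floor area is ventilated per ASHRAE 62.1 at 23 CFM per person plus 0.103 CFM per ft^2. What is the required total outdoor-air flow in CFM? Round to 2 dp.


Total = 140*23 + 2413*0.103 = 3468.54 CFM

3468.54 CFM


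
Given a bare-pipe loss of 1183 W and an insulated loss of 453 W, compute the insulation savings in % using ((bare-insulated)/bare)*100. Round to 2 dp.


Savings = ((1183-453)/1183)*100 = 61.71 %

61.71 %


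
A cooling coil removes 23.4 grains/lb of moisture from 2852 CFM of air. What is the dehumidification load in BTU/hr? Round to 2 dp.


Q = 0.68 * 2852 * 23.4 = 45381.02 BTU/hr

45381.02 BTU/hr


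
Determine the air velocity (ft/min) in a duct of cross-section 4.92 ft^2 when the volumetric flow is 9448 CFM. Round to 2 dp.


V = 9448 / 4.92 = 1920.33 ft/min

1920.33 ft/min


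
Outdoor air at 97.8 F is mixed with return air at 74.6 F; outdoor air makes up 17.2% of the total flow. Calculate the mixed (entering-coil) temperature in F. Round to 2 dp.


T_mix = 74.6 + (17.2/100)*(97.8-74.6) = 78.59 F

78.59 F


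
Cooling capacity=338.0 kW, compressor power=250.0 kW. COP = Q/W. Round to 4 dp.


COP = 338.0 / 250.0 = 1.3520

1.3520


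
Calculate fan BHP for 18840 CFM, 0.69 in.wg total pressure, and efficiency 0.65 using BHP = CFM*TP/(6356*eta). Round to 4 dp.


BHP = 18840 * 0.69 / (6356 * 0.65) = 3.1465 hp

3.1465 hp


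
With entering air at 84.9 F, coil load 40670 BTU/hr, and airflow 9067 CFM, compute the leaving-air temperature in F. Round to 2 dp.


dT = 40670/(1.08*9067) = 4.1532
T_leave = 84.9 - 4.1532 = 80.75 F

80.75 F


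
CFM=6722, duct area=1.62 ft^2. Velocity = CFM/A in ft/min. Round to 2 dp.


V = 6722 / 1.62 = 4149.38 ft/min

4149.38 ft/min


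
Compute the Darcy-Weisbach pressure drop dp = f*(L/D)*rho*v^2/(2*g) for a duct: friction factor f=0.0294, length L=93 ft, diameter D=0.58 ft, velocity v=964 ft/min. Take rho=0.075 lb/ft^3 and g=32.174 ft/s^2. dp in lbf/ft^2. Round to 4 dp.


v_fps = 964/60 = 16.0667 ft/s
dp = 0.0294*(93/0.58)*0.075*16.0667^2/(2*32.174) = 1.4183 lbf/ft^2

1.4183 lbf/ft^2


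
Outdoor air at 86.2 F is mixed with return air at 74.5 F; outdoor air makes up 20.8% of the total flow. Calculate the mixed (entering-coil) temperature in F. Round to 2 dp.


T_mix = 74.5 + (20.8/100)*(86.2-74.5) = 76.93 F

76.93 F


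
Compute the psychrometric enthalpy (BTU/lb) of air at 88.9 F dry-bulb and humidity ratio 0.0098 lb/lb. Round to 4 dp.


h = 0.24*88.9 + 0.0098*(1061+0.444*88.9) = 32.1206 BTU/lb

32.1206 BTU/lb


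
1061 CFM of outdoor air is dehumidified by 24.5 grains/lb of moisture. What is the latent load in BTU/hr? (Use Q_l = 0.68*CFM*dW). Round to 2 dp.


Q = 0.68 * 1061 * 24.5 = 17676.26 BTU/hr

17676.26 BTU/hr


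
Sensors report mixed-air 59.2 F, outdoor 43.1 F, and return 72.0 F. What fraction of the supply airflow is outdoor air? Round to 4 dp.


frac = (59.2 - 72.0) / (43.1 - 72.0) = 0.4429

0.4429


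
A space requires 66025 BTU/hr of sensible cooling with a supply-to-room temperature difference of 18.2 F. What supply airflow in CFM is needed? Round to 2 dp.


CFM = 66025 / (1.08 * 18.2) = 3359.03

3359.03 CFM


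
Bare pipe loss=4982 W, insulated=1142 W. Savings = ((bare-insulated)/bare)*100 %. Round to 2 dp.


Savings = ((4982-1142)/4982)*100 = 77.08 %

77.08 %


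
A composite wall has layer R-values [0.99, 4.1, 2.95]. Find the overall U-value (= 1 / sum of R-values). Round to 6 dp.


R_total = 0.99 + 4.1 + 2.95 = 8.04
U = 1/8.04 = 0.124378

0.124378


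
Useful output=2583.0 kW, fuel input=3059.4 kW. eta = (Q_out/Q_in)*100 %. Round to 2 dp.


eta = (2583.0/3059.4)*100 = 84.43 %

84.43 %


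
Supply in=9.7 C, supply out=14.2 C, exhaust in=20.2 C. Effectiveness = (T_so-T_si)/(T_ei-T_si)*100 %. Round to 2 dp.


eff = (14.2-9.7)/(20.2-9.7)*100 = 42.86 %

42.86 %


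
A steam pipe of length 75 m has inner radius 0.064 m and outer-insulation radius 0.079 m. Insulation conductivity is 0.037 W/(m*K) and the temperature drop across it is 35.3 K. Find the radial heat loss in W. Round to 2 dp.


Q = 2*pi*0.037*75*35.3/ln(0.079/0.064) = 2923.02 W

2923.02 W


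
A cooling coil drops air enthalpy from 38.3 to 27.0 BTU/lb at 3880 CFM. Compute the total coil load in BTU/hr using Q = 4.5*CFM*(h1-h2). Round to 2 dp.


Q = 4.5 * 3880 * (38.3 - 27.0) = 197298.00 BTU/hr

197298.00 BTU/hr


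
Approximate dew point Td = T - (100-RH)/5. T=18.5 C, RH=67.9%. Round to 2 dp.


Td = 18.5 - (100-67.9)/5 = 12.08 C

12.08 C


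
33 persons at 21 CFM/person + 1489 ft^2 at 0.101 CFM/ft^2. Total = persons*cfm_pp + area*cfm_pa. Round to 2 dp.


Total = 33*21 + 1489*0.101 = 843.39 CFM

843.39 CFM


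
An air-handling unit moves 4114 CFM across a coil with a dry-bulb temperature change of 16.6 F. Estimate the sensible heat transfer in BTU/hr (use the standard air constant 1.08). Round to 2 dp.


Q = 1.08 * 4114 * 16.6 = 73755.79 BTU/hr

73755.79 BTU/hr


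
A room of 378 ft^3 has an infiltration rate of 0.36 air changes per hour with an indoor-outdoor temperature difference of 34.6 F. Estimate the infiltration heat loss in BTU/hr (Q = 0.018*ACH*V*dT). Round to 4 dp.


Q = 0.018 * 0.36 * 378 * 34.6 = 84.7506 BTU/hr

84.7506 BTU/hr


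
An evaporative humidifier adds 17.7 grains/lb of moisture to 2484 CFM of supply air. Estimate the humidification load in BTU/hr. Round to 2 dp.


Q = 0.68 * 2484 * 17.7 = 29897.42 BTU/hr

29897.42 BTU/hr


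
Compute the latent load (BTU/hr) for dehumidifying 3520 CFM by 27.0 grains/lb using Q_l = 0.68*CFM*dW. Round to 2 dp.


Q = 0.68 * 3520 * 27.0 = 64627.20 BTU/hr

64627.20 BTU/hr


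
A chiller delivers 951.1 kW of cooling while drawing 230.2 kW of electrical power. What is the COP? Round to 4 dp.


COP = 951.1 / 230.2 = 4.1316

4.1316


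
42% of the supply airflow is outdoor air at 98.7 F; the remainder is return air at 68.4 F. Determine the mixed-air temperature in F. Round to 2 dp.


T_mix = 0.42*98.7 + 0.58*68.4 = 81.13 F

81.13 F


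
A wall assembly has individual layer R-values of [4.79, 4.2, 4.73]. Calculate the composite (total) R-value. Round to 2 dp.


R_total = 4.79 + 4.2 + 4.73 = 13.72

13.72


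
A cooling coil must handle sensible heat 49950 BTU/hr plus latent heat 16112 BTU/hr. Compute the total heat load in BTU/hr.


Qt = 49950 + 16112 = 66062 BTU/hr

66062 BTU/hr


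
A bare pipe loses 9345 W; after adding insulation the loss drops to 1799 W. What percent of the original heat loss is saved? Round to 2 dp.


Savings = ((9345-1799)/9345)*100 = 80.75 %

80.75 %


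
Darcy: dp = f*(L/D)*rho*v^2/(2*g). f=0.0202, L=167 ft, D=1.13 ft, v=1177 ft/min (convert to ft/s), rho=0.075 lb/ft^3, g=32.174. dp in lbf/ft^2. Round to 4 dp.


v_fps = 1177/60 = 19.6167 ft/s
dp = 0.0202*(167/1.13)*0.075*19.6167^2/(2*32.174) = 1.3390 lbf/ft^2

1.3390 lbf/ft^2


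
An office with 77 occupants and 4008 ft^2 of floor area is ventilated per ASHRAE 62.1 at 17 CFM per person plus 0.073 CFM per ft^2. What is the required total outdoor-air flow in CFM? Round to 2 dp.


Total = 77*17 + 4008*0.073 = 1601.58 CFM

1601.58 CFM


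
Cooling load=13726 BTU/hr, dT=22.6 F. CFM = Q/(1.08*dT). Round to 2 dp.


CFM = 13726 / (1.08 * 22.6) = 562.36

562.36 CFM


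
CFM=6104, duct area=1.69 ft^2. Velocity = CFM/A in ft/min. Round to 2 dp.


V = 6104 / 1.69 = 3611.83 ft/min

3611.83 ft/min


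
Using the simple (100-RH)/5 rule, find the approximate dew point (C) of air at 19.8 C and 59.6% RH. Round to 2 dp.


Td = 19.8 - (100-59.6)/5 = 11.72 C

11.72 C


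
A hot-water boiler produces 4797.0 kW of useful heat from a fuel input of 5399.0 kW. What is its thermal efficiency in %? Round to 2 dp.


eta = (4797.0/5399.0)*100 = 88.85 %

88.85 %


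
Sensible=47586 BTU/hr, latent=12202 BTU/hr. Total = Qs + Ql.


Qt = 47586 + 12202 = 59788 BTU/hr

59788 BTU/hr


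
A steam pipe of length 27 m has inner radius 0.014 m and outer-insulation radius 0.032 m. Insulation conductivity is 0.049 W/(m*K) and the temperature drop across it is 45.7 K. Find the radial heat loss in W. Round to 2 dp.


Q = 2*pi*0.049*27*45.7/ln(0.032/0.014) = 459.54 W

459.54 W


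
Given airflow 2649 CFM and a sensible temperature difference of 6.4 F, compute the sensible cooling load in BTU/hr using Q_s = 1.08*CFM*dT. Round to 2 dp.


Q = 1.08 * 2649 * 6.4 = 18309.89 BTU/hr

18309.89 BTU/hr


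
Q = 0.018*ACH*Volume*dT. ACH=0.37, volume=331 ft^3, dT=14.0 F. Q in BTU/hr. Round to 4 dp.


Q = 0.018 * 0.37 * 331 * 14.0 = 30.8624 BTU/hr

30.8624 BTU/hr


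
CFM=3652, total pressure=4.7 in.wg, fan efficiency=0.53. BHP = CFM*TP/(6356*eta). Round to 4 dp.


BHP = 3652 * 4.7 / (6356 * 0.53) = 5.0953 hp

5.0953 hp


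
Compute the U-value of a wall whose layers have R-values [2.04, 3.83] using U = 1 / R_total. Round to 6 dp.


R_total = 2.04 + 3.83 = 5.87
U = 1/5.87 = 0.170358

0.170358


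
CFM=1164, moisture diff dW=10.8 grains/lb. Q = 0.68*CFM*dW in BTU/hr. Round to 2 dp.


Q = 0.68 * 1164 * 10.8 = 8548.42 BTU/hr

8548.42 BTU/hr


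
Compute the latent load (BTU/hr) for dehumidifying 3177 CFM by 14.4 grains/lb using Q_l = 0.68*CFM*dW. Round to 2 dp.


Q = 0.68 * 3177 * 14.4 = 31109.18 BTU/hr

31109.18 BTU/hr


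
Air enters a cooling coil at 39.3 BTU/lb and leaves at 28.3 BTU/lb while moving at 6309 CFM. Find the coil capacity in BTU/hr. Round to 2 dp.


Q = 4.5 * 6309 * (39.3 - 28.3) = 312295.50 BTU/hr

312295.50 BTU/hr


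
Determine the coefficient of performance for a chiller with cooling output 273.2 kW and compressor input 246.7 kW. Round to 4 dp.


COP = 273.2 / 246.7 = 1.1074

1.1074


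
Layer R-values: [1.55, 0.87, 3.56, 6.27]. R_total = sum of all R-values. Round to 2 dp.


R_total = 1.55 + 0.87 + 3.56 + 6.27 = 12.25

12.25


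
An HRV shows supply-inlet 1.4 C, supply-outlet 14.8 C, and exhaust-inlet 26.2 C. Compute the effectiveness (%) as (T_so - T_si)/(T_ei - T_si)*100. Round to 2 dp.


eff = (14.8-1.4)/(26.2-1.4)*100 = 54.03 %

54.03 %


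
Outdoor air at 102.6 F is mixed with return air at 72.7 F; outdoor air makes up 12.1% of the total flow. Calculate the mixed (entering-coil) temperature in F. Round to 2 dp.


T_mix = 72.7 + (12.1/100)*(102.6-72.7) = 76.32 F

76.32 F


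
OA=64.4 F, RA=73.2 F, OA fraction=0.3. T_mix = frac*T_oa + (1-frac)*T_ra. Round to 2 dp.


T_mix = 0.3*64.4 + 0.7*73.2 = 70.56 F

70.56 F


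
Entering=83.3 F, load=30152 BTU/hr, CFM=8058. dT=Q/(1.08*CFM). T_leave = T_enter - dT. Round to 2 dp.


dT = 30152/(1.08*8058) = 3.4647
T_leave = 83.3 - 3.4647 = 79.84 F

79.84 F


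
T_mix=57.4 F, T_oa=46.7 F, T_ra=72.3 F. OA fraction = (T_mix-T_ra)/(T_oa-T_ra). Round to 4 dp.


frac = (57.4 - 72.3) / (46.7 - 72.3) = 0.5820

0.5820


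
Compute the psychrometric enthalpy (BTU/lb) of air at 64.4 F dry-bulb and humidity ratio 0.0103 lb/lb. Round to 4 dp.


h = 0.24*64.4 + 0.0103*(1061+0.444*64.4) = 26.6788 BTU/lb

26.6788 BTU/lb


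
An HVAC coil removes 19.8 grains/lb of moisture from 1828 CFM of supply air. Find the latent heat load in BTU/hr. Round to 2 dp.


Q = 0.68 * 1828 * 19.8 = 24612.19 BTU/hr

24612.19 BTU/hr


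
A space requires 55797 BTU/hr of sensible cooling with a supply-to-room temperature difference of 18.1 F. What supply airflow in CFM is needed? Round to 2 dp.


CFM = 55797 / (1.08 * 18.1) = 2854.36

2854.36 CFM


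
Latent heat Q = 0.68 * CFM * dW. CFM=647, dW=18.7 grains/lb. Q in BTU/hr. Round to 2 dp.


Q = 0.68 * 647 * 18.7 = 8227.25 BTU/hr

8227.25 BTU/hr


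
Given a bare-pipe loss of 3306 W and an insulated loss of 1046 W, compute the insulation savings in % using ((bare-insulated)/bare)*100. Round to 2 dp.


Savings = ((3306-1046)/3306)*100 = 68.36 %

68.36 %


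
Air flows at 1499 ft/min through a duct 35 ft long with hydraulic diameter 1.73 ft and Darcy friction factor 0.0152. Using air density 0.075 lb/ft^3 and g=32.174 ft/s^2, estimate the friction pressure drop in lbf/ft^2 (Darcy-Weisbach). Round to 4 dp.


v_fps = 1499/60 = 24.9833 ft/s
dp = 0.0152*(35/1.73)*0.075*24.9833^2/(2*32.174) = 0.2237 lbf/ft^2

0.2237 lbf/ft^2


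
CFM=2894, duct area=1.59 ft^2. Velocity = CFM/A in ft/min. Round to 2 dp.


V = 2894 / 1.59 = 1820.13 ft/min

1820.13 ft/min


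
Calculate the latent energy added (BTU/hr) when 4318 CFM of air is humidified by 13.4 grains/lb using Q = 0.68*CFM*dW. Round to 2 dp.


Q = 0.68 * 4318 * 13.4 = 39345.62 BTU/hr

39345.62 BTU/hr


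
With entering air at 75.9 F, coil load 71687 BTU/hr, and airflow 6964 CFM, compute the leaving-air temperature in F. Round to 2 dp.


dT = 71687/(1.08*6964) = 9.5314
T_leave = 75.9 - 9.5314 = 66.37 F

66.37 F


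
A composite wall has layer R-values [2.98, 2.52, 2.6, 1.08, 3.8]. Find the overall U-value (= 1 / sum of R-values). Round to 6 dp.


R_total = 2.98 + 2.52 + 2.6 + 1.08 + 3.8 = 12.98
U = 1/12.98 = 0.077042

0.077042


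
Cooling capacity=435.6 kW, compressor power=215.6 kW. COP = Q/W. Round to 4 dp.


COP = 435.6 / 215.6 = 2.0204

2.0204


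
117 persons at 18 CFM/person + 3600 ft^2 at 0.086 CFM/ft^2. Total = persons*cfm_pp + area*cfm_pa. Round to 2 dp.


Total = 117*18 + 3600*0.086 = 2415.60 CFM

2415.60 CFM


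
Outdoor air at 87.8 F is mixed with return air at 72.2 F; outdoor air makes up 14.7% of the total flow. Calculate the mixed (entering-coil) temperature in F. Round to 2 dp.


T_mix = 72.2 + (14.7/100)*(87.8-72.2) = 74.49 F

74.49 F


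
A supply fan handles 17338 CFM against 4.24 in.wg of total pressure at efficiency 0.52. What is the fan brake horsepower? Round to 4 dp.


BHP = 17338 * 4.24 / (6356 * 0.52) = 22.2422 hp

22.2422 hp


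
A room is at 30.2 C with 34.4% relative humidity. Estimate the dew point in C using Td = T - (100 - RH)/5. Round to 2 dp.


Td = 30.2 - (100-34.4)/5 = 17.08 C

17.08 C


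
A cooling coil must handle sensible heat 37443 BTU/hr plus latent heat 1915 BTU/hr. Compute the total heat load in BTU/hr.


Qt = 37443 + 1915 = 39358 BTU/hr

39358 BTU/hr


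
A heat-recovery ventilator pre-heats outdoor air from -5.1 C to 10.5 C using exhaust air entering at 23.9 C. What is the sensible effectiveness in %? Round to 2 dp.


eff = (10.5-(-5.1))/(23.9-(-5.1))*100 = 53.79 %

53.79 %


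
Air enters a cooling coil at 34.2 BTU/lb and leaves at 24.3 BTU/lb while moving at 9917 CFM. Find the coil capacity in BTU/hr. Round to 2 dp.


Q = 4.5 * 9917 * (34.2 - 24.3) = 441802.35 BTU/hr

441802.35 BTU/hr


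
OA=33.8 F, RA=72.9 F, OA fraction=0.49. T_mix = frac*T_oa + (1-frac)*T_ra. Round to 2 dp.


T_mix = 0.49*33.8 + 0.51*72.9 = 53.74 F

53.74 F


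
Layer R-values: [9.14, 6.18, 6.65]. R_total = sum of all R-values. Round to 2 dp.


R_total = 9.14 + 6.18 + 6.65 = 21.97

21.97


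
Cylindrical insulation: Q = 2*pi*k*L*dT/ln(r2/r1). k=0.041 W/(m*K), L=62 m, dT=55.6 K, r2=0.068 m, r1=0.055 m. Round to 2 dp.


Q = 2*pi*0.041*62*55.6/ln(0.068/0.055) = 4185.40 W

4185.40 W


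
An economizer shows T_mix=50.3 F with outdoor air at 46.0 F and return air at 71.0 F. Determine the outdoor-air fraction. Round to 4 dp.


frac = (50.3 - 71.0) / (46.0 - 71.0) = 0.8280

0.8280


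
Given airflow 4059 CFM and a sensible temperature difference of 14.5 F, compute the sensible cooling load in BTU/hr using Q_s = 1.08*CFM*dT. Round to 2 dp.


Q = 1.08 * 4059 * 14.5 = 63563.94 BTU/hr

63563.94 BTU/hr


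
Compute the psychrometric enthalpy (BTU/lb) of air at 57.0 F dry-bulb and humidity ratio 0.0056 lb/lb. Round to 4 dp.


h = 0.24*57.0 + 0.0056*(1061+0.444*57.0) = 19.7633 BTU/lb

19.7633 BTU/lb


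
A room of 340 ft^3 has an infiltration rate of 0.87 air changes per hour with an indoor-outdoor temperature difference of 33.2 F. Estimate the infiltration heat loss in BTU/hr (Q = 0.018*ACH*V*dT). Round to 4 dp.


Q = 0.018 * 0.87 * 340 * 33.2 = 176.7701 BTU/hr

176.7701 BTU/hr


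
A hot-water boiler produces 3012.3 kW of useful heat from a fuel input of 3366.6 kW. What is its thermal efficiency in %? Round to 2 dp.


eta = (3012.3/3366.6)*100 = 89.48 %

89.48 %


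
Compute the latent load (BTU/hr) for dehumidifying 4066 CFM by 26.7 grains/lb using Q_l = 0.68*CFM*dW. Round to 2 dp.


Q = 0.68 * 4066 * 26.7 = 73822.30 BTU/hr

73822.30 BTU/hr


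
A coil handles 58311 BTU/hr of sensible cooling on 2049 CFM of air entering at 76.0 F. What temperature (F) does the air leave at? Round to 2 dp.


dT = 58311/(1.08*2049) = 26.3503
T_leave = 76.0 - 26.3503 = 49.65 F

49.65 F


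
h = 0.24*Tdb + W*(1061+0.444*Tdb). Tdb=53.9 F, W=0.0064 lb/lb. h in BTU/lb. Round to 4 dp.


h = 0.24*53.9 + 0.0064*(1061+0.444*53.9) = 19.8796 BTU/lb

19.8796 BTU/lb


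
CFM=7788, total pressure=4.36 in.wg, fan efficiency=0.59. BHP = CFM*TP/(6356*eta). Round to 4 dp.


BHP = 7788 * 4.36 / (6356 * 0.59) = 9.0548 hp

9.0548 hp


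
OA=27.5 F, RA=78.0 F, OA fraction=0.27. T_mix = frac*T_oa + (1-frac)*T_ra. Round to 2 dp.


T_mix = 0.27*27.5 + 0.73*78.0 = 64.37 F

64.37 F


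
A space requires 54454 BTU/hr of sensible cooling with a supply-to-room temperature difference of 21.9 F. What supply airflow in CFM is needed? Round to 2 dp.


CFM = 54454 / (1.08 * 21.9) = 2302.30

2302.30 CFM


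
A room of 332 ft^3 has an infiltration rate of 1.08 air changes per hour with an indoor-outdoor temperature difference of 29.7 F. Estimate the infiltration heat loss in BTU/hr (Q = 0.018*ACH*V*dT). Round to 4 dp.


Q = 0.018 * 1.08 * 332 * 29.7 = 191.6862 BTU/hr

191.6862 BTU/hr


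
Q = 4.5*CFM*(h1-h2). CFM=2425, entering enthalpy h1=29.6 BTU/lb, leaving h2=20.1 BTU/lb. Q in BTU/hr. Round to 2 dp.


Q = 4.5 * 2425 * (29.6 - 20.1) = 103668.75 BTU/hr

103668.75 BTU/hr


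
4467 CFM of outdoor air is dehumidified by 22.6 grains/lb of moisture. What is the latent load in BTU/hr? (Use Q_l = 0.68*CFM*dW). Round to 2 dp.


Q = 0.68 * 4467 * 22.6 = 68648.86 BTU/hr

68648.86 BTU/hr


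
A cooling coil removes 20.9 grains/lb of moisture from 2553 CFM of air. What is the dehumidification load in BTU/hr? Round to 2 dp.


Q = 0.68 * 2553 * 20.9 = 36283.24 BTU/hr

36283.24 BTU/hr


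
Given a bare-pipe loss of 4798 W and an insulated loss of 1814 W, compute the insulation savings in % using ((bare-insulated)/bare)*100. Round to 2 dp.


Savings = ((4798-1814)/4798)*100 = 62.19 %

62.19 %


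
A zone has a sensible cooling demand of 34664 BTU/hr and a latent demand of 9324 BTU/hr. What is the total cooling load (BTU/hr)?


Qt = 34664 + 9324 = 43988 BTU/hr

43988 BTU/hr


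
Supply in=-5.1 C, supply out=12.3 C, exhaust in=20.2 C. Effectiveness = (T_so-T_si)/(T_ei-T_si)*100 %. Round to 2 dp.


eff = (12.3-(-5.1))/(20.2-(-5.1))*100 = 68.77 %

68.77 %


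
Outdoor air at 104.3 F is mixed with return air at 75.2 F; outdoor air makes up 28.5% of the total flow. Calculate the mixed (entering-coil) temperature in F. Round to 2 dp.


T_mix = 75.2 + (28.5/100)*(104.3-75.2) = 83.49 F

83.49 F


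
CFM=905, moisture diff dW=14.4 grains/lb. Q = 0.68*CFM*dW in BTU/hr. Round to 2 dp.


Q = 0.68 * 905 * 14.4 = 8861.76 BTU/hr

8861.76 BTU/hr


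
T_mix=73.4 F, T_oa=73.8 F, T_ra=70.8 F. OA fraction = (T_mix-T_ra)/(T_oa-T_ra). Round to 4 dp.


frac = (73.4 - 70.8) / (73.8 - 70.8) = 0.8667

0.8667


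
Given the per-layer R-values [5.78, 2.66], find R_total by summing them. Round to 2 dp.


R_total = 5.78 + 2.66 = 8.44

8.44


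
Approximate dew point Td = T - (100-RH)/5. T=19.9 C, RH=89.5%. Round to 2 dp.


Td = 19.9 - (100-89.5)/5 = 17.80 C

17.80 C


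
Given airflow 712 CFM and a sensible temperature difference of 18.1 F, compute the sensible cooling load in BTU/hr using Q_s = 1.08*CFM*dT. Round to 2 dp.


Q = 1.08 * 712 * 18.1 = 13918.18 BTU/hr

13918.18 BTU/hr


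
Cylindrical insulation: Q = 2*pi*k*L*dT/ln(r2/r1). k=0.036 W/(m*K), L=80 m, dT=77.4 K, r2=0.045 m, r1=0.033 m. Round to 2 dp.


Q = 2*pi*0.036*80*77.4/ln(0.045/0.033) = 4515.80 W

4515.80 W


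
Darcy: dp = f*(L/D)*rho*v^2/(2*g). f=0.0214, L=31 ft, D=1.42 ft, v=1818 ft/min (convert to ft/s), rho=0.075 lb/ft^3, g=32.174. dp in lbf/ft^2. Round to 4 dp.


v_fps = 1818/60 = 30.3 ft/s
dp = 0.0214*(31/1.42)*0.075*30.3^2/(2*32.174) = 0.4999 lbf/ft^2

0.4999 lbf/ft^2


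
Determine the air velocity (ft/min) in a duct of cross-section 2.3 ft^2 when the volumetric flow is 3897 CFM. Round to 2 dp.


V = 3897 / 2.3 = 1694.35 ft/min

1694.35 ft/min


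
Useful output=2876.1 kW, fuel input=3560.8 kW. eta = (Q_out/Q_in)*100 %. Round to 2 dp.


eta = (2876.1/3560.8)*100 = 80.77 %

80.77 %


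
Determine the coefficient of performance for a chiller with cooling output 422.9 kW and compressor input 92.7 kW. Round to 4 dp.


COP = 422.9 / 92.7 = 4.5620

4.5620


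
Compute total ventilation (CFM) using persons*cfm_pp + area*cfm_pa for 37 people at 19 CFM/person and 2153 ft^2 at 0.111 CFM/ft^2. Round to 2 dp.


Total = 37*19 + 2153*0.111 = 941.98 CFM

941.98 CFM


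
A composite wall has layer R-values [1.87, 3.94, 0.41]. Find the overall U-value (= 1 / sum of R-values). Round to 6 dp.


R_total = 1.87 + 3.94 + 0.41 = 6.22
U = 1/6.22 = 0.160772

0.160772


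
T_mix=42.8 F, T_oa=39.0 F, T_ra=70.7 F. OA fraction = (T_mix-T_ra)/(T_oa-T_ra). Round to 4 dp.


frac = (42.8 - 70.7) / (39.0 - 70.7) = 0.8801

0.8801


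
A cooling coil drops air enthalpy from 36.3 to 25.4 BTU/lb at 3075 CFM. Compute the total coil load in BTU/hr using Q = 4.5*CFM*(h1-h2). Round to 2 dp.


Q = 4.5 * 3075 * (36.3 - 25.4) = 150828.75 BTU/hr

150828.75 BTU/hr


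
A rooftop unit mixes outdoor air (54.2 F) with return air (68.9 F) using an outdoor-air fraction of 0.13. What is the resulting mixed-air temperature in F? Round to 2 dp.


T_mix = 0.13*54.2 + 0.87*68.9 = 66.99 F

66.99 F


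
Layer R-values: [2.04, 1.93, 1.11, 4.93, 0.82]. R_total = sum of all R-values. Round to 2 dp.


R_total = 2.04 + 1.93 + 1.11 + 4.93 + 0.82 = 10.83

10.83


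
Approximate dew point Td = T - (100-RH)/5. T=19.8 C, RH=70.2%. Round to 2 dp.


Td = 19.8 - (100-70.2)/5 = 13.84 C

13.84 C


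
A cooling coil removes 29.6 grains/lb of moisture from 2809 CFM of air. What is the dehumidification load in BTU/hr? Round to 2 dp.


Q = 0.68 * 2809 * 29.6 = 56539.55 BTU/hr

56539.55 BTU/hr


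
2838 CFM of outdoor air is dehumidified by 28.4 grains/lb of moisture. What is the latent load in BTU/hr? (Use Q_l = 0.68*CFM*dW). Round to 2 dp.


Q = 0.68 * 2838 * 28.4 = 54807.46 BTU/hr

54807.46 BTU/hr


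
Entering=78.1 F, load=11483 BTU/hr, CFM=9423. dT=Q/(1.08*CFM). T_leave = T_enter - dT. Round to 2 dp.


dT = 11483/(1.08*9423) = 1.1283
T_leave = 78.1 - 1.1283 = 76.97 F

76.97 F


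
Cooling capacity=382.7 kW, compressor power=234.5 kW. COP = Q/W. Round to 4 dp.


COP = 382.7 / 234.5 = 1.6320

1.6320


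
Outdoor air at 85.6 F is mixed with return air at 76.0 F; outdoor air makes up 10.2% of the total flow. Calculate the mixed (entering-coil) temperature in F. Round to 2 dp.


T_mix = 76.0 + (10.2/100)*(85.6-76.0) = 76.98 F

76.98 F


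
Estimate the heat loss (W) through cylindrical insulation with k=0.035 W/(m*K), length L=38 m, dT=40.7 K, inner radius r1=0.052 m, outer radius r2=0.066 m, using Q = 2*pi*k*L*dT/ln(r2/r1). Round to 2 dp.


Q = 2*pi*0.035*38*40.7/ln(0.066/0.052) = 1426.59 W

1426.59 W


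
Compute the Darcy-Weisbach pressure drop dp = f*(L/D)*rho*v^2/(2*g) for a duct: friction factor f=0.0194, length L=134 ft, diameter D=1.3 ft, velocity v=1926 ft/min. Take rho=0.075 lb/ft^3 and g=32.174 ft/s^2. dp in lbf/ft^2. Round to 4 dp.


v_fps = 1926/60 = 32.1 ft/s
dp = 0.0194*(134/1.3)*0.075*32.1^2/(2*32.174) = 2.4016 lbf/ft^2

2.4016 lbf/ft^2


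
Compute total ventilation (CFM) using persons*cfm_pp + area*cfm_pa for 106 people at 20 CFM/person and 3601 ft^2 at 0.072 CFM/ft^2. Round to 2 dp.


Total = 106*20 + 3601*0.072 = 2379.27 CFM

2379.27 CFM


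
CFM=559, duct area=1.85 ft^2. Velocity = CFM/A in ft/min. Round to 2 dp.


V = 559 / 1.85 = 302.16 ft/min

302.16 ft/min


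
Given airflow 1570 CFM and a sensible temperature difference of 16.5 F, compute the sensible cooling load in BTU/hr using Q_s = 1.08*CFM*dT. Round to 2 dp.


Q = 1.08 * 1570 * 16.5 = 27977.40 BTU/hr

27977.40 BTU/hr


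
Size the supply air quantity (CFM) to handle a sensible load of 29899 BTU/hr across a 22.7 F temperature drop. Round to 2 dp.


CFM = 29899 / (1.08 * 22.7) = 1219.57

1219.57 CFM


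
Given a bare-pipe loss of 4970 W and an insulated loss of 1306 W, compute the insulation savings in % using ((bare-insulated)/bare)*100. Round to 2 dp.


Savings = ((4970-1306)/4970)*100 = 73.72 %

73.72 %


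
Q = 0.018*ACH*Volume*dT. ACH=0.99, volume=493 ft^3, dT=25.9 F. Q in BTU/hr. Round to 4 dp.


Q = 0.018 * 0.99 * 493 * 25.9 = 227.5382 BTU/hr

227.5382 BTU/hr


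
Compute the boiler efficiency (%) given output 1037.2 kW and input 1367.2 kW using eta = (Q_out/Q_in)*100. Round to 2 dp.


eta = (1037.2/1367.2)*100 = 75.86 %

75.86 %


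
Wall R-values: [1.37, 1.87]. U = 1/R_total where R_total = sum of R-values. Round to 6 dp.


R_total = 1.37 + 1.87 = 3.24
U = 1/3.24 = 0.308642

0.308642


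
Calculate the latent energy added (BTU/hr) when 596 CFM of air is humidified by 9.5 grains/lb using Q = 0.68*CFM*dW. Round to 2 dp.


Q = 0.68 * 596 * 9.5 = 3850.16 BTU/hr

3850.16 BTU/hr


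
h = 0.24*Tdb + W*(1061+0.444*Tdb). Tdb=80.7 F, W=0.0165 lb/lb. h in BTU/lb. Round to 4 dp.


h = 0.24*80.7 + 0.0165*(1061+0.444*80.7) = 37.4657 BTU/lb

37.4657 BTU/lb


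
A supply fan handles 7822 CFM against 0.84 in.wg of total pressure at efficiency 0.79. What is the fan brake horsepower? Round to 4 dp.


BHP = 7822 * 0.84 / (6356 * 0.79) = 1.3085 hp

1.3085 hp


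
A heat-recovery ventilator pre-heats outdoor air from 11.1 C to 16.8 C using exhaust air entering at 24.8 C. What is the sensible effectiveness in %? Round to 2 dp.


eff = (16.8-11.1)/(24.8-11.1)*100 = 41.61 %

41.61 %


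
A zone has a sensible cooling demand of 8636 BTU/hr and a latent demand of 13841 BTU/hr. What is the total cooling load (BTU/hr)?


Qt = 8636 + 13841 = 22477 BTU/hr

22477 BTU/hr


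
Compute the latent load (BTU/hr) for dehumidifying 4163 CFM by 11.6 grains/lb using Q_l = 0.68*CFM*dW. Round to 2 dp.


Q = 0.68 * 4163 * 11.6 = 32837.74 BTU/hr

32837.74 BTU/hr


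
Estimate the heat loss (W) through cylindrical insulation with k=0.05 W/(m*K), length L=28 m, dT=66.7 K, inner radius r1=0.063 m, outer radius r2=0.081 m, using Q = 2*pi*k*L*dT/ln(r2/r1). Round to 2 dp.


Q = 2*pi*0.05*28*66.7/ln(0.081/0.063) = 2334.62 W

2334.62 W


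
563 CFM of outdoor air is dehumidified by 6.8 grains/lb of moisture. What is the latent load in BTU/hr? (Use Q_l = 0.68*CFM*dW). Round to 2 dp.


Q = 0.68 * 563 * 6.8 = 2603.31 BTU/hr

2603.31 BTU/hr


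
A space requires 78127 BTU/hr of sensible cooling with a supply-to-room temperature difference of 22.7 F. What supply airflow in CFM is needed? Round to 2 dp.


CFM = 78127 / (1.08 * 22.7) = 3186.78

3186.78 CFM


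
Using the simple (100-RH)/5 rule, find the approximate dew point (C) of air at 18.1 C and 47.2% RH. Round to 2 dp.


Td = 18.1 - (100-47.2)/5 = 7.54 C

7.54 C


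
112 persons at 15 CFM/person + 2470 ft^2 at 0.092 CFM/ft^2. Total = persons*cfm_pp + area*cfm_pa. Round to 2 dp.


Total = 112*15 + 2470*0.092 = 1907.24 CFM

1907.24 CFM


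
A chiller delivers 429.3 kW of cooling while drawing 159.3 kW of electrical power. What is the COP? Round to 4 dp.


COP = 429.3 / 159.3 = 2.6949

2.6949


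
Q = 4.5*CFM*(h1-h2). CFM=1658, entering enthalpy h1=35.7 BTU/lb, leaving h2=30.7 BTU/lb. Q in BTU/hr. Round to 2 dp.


Q = 4.5 * 1658 * (35.7 - 30.7) = 37305.00 BTU/hr

37305.00 BTU/hr


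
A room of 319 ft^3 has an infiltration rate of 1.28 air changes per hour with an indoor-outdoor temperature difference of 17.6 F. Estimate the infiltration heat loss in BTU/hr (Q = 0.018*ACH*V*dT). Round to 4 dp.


Q = 0.018 * 1.28 * 319 * 17.6 = 129.3558 BTU/hr

129.3558 BTU/hr


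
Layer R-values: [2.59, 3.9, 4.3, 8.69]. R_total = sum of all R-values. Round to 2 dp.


R_total = 2.59 + 3.9 + 4.3 + 8.69 = 19.48

19.48


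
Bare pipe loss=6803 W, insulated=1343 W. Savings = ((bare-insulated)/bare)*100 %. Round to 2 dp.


Savings = ((6803-1343)/6803)*100 = 80.26 %

80.26 %


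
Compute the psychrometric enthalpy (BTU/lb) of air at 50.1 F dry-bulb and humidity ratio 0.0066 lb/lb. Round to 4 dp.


h = 0.24*50.1 + 0.0066*(1061+0.444*50.1) = 19.1734 BTU/lb

19.1734 BTU/lb


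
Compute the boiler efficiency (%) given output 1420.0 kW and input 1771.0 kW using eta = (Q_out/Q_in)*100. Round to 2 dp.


eta = (1420.0/1771.0)*100 = 80.18 %

80.18 %


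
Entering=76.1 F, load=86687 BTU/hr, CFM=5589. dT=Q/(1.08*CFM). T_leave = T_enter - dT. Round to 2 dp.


dT = 86687/(1.08*5589) = 14.3614
T_leave = 76.1 - 14.3614 = 61.74 F

61.74 F
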